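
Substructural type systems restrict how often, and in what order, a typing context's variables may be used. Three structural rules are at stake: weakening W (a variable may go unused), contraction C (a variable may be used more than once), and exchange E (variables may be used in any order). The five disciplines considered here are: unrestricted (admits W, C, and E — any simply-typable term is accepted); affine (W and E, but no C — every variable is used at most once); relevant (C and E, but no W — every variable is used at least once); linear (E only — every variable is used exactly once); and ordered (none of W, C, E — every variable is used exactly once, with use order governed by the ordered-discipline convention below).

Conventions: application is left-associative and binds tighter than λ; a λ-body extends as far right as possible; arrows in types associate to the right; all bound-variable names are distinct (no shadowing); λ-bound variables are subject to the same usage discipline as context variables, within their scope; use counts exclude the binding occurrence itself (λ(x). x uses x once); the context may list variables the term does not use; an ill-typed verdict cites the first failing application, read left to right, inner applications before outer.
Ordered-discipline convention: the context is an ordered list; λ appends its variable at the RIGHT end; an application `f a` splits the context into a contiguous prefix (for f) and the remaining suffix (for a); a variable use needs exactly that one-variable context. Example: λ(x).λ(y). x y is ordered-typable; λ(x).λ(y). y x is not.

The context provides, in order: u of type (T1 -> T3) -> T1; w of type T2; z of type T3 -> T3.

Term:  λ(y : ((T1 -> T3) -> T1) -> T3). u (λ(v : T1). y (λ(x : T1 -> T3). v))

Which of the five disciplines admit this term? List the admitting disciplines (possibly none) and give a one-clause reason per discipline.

admitted in: affine, unrestricted
usage: u ×1, w ×0, z ×0, y (bound) ×1, v (bound) ×1, x (bound) ×0
left-to-right use order: u, y, v
typing: the term checks, with type (((T1 -> T3) -> T1) -> T3) -> T1
ordered: ✗, w, z, x left unused
linear: ✗, w, z, x left unused
affine: ✓, u, w, z, y, v, x: no repeats, contraction unneeded
relevant: ✗, w, z, x left unused
unrestricted: ✓, well-typed at (((T1 -> T3) -> T1) -> T3) -> T1; no restrictions here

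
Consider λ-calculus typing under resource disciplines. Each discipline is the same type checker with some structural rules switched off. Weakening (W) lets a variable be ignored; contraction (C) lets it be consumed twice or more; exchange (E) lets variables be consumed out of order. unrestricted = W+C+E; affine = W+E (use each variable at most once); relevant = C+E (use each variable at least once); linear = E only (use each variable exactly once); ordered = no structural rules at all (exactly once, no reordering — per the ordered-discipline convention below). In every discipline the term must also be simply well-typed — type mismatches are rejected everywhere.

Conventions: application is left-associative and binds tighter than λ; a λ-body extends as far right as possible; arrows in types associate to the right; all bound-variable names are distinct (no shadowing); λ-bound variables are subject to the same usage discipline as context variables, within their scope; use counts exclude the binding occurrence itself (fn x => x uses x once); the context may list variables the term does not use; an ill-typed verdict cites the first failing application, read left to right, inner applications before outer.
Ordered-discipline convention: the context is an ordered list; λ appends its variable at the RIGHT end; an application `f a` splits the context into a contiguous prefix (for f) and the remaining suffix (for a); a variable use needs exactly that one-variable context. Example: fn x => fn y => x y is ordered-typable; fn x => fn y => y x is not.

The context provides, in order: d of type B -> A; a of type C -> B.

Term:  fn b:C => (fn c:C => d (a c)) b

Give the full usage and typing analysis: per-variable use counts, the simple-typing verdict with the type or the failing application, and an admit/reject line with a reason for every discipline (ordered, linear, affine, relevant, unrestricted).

variable uses: d: 1, a: 1, b (bound): 1, c (bound): 1
order of uses: d, a, c, b
typing: ✓ — C -> A
ordered: ✓ — d, a, b, c once each; derivable with no W/C/E
linear: ✓ — each of d, a, b, c used exactly once
affine: ✓ — d, a, b, c: no repeats, contraction unneeded
relevant: ✓ — none of d, a, b, c goes unused
unrestricted: ✓ — simply typable at C -> A; W, C, E all held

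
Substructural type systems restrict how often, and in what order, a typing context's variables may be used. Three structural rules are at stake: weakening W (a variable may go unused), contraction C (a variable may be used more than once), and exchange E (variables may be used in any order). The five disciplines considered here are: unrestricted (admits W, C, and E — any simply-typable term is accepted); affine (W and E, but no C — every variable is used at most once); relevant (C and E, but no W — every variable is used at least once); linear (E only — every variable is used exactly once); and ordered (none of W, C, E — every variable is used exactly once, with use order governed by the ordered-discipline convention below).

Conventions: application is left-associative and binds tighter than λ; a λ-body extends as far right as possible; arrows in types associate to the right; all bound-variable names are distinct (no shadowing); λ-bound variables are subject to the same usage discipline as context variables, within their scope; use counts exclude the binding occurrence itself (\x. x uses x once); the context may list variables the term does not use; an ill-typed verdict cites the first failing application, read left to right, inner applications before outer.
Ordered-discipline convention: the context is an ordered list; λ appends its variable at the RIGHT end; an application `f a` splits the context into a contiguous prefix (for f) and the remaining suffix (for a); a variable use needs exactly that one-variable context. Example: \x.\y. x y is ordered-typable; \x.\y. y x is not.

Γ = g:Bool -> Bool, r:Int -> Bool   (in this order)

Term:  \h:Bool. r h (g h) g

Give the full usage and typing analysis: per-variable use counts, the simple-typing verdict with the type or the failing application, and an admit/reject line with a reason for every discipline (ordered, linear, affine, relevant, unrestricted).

use counts: g: 2; r: 1; h (λ-bound): 2
use order (left to right): r, h, g, h, g
typing: ill-typed: an application expects Int but receives Bool
ordered: ✗, not simply typable
linear: ✗, fails simple typing
affine: ✗, a type mismatch blocks all five
relevant: ✗, the type mismatch rejects it
unrestricted: ✗, not simply typable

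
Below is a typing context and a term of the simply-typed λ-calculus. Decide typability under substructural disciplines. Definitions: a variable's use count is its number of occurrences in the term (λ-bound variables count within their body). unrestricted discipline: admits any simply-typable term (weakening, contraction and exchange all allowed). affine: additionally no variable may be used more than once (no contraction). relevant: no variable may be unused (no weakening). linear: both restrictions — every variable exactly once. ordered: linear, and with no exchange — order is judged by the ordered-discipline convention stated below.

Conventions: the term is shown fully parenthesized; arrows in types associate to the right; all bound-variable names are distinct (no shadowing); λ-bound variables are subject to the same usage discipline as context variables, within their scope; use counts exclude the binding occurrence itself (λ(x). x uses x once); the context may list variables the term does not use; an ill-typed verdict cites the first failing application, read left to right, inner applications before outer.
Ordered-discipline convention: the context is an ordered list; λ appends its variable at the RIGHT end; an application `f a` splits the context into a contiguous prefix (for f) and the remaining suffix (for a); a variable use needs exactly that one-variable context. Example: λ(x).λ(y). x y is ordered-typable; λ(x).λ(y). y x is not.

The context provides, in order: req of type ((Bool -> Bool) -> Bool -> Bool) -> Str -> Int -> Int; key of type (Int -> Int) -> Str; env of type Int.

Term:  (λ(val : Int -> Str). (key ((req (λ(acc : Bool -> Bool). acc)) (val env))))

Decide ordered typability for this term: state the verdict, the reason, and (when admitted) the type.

no — no ordered split (uses run key, req, acc, val, env)
usage: req ×1, key ×1, env ×1, val (λ-bound) ×1, acc (λ-bound) ×1
left-to-right use order: key, req, acc, val, env
typing: well-typed at (Int -> Str) -> Str
across the five disciplines: ordered ✗ | linear ✓ | affine ✓ | relevant ✓ | unrestricted ✓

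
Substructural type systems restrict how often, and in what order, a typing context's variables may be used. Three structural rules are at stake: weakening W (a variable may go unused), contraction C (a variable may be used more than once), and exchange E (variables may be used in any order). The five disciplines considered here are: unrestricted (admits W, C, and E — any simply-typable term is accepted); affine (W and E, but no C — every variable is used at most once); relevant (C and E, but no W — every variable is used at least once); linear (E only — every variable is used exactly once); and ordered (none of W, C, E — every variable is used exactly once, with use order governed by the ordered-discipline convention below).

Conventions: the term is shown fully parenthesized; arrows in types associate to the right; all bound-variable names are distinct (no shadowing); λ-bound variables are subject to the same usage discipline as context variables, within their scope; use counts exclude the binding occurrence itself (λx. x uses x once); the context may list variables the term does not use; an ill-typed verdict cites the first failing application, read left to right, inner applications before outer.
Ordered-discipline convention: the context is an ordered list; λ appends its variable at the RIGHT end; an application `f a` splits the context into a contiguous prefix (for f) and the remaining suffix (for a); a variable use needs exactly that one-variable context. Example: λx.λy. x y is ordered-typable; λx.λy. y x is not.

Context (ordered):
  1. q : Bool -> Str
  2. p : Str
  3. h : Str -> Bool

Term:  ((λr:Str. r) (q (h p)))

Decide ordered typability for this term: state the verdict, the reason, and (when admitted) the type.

no — no contiguous prefix/suffix split fits r, q, h, p
counts: q: 1, p: 1, h: 1, r (λ-bound): 1
order of uses: r, q, h, p
typing: well-typed at Str
summary: ordered ✗ · linear ✓ · affine ✓ · relevant ✓ · unrestricted ✓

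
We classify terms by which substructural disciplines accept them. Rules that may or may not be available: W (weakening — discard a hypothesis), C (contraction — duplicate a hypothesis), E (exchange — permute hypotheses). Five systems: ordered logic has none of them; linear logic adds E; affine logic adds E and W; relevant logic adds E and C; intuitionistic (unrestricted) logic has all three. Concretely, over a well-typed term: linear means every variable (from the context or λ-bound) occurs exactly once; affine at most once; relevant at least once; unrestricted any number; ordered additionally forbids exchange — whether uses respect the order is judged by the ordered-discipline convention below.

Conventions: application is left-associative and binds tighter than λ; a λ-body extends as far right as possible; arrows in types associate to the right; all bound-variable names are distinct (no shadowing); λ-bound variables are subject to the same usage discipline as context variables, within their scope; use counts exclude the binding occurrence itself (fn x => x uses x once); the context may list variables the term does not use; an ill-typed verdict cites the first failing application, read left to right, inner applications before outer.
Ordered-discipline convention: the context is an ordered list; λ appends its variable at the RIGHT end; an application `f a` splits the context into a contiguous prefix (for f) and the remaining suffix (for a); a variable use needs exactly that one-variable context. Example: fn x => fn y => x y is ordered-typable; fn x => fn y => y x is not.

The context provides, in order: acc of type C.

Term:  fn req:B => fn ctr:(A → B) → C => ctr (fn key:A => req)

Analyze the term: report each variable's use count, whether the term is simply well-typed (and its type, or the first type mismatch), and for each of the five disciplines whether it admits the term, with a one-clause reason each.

usage: acc=0, req [bound]=1, ctr [bound]=1, key [bound]=0
uses in reading order: ctr, req
typing: the term checks, with type B → ((A → B) → C) → C
ordered: ✗, needs weakening: acc, key unused
linear: ✗, needs weakening: acc, key unused
affine: ✓, at most one use each (acc, req, ctr, key)
relevant: ✗, needs weakening: acc, key unused
unrestricted: ✓, typability at B → ((A → B) → C) → C is all that's needed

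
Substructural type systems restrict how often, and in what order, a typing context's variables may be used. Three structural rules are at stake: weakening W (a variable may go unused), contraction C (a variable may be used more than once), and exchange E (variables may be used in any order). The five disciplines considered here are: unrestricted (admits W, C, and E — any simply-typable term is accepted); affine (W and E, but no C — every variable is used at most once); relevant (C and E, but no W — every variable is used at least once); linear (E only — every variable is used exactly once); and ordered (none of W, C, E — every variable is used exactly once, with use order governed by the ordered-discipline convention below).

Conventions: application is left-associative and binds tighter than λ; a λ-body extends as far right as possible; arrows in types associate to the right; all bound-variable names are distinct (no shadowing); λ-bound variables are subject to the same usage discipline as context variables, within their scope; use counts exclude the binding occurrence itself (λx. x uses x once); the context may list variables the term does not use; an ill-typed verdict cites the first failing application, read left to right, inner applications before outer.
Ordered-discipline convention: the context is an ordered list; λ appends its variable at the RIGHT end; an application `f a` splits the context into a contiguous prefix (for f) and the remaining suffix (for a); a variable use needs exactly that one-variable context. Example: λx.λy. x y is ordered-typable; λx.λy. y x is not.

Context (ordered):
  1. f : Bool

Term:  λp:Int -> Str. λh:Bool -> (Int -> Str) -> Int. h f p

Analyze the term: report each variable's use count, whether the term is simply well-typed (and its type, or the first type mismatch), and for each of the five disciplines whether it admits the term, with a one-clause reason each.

use counts: f: 1×, p (λ-bound): 1×, h (λ-bound): 1×
uses in reading order: h, f, p
typing: the term checks, with type (Int -> Str) -> (Bool -> (Int -> Str) -> Int) -> Int
ordered ✗ (no contiguous prefix/suffix split fits h, f, p)
linear ✓ (exactly-once usage across f, p, h)
affine ✓ (at most one use each (f, p, h))
relevant ✓ (f, p, h: all used, weakening unneeded)
unrestricted ✓ (well-typed at (Int -> Str) -> (Bool -> (Int -> Str) -> Int) -> Int; no restrictions here)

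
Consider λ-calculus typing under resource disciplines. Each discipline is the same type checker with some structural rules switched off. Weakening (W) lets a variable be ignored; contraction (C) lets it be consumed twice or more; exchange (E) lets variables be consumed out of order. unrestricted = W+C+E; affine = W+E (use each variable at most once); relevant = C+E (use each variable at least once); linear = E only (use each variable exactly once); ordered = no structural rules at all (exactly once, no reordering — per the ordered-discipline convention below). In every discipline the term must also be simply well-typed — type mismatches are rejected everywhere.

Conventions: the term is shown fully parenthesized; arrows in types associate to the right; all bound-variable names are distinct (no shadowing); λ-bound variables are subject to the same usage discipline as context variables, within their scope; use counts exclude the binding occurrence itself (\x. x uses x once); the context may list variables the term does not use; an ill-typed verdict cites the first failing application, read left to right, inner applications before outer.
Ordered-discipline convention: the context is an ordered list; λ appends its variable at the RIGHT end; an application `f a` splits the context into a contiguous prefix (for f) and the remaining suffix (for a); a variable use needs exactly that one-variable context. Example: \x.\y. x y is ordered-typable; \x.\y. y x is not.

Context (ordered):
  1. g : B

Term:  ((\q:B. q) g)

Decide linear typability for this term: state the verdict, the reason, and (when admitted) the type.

yes — single use per variable (g, q); term : B
use counts: g: 1×, q (bound): 1×
order of uses: q, g
typing: well-typed at B
all disciplines: ordered ✓ | linear ✓ | affine ✓ | relevant ✓ | unrestricted ✓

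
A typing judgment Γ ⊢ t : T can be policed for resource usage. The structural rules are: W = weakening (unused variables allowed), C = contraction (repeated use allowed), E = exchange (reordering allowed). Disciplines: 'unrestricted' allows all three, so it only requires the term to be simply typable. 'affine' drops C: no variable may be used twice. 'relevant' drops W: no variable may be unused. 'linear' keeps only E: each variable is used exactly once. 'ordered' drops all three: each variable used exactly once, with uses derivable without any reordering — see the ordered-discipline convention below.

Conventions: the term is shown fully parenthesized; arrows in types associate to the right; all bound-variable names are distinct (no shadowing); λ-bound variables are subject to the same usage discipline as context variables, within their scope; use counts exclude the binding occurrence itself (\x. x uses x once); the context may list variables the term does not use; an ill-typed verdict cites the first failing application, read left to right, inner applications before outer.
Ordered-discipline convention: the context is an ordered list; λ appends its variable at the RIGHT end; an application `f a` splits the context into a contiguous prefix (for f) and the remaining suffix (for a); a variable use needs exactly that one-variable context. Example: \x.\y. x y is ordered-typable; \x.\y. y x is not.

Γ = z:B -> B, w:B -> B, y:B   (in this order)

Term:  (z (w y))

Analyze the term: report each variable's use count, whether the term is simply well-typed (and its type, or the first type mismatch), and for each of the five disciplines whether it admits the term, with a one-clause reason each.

use counts: z: 1×, w: 1×, y: 1×
left-to-right use order: z, w, y
typing: well-typed — term : B
ordered ✓ (z, w, y: once each, no exchange needed)
linear ✓ (each of z, w, y used exactly once)
affine ✓ (z, w, y: no repeats, contraction unneeded)
relevant ✓ (every one of z, w, y appears)
unrestricted ✓ (simply typable at B; W, C, E all held)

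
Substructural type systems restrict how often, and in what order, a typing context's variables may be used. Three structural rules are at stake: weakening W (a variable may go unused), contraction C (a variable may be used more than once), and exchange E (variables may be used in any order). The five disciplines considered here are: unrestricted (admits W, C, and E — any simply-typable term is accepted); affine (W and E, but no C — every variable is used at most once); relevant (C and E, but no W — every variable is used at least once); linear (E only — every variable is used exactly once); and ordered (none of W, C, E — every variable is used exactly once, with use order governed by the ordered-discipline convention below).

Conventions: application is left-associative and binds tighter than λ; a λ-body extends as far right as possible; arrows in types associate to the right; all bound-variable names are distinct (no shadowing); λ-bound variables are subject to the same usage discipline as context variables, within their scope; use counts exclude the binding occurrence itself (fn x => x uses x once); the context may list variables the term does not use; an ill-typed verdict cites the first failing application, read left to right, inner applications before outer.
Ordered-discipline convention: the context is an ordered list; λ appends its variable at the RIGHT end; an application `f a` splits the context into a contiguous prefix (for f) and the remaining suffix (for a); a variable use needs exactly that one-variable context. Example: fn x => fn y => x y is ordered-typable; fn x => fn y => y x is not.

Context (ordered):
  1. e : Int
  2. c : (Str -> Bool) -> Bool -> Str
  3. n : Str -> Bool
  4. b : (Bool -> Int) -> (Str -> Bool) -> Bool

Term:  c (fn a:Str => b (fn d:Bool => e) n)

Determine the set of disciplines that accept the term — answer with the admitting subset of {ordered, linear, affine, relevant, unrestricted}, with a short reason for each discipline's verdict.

admitted by: affine, unrestricted
use counts: e ×1, c ×1, n ×1, b ×1, a (bound) ×0, d (bound) ×0
use order (left to right): c, b, e, n
typing: well-typed at Bool -> Str
ordered ✗ (unused: a, d — weakening required)
linear ✗ (unused: a, d — weakening required)
affine ✓ (at most one use each (e, c, n, b, a, d))
relevant ✗ (unused: a, d — weakening required)
unrestricted ✓ (typability at Bool -> Str is all that's needed)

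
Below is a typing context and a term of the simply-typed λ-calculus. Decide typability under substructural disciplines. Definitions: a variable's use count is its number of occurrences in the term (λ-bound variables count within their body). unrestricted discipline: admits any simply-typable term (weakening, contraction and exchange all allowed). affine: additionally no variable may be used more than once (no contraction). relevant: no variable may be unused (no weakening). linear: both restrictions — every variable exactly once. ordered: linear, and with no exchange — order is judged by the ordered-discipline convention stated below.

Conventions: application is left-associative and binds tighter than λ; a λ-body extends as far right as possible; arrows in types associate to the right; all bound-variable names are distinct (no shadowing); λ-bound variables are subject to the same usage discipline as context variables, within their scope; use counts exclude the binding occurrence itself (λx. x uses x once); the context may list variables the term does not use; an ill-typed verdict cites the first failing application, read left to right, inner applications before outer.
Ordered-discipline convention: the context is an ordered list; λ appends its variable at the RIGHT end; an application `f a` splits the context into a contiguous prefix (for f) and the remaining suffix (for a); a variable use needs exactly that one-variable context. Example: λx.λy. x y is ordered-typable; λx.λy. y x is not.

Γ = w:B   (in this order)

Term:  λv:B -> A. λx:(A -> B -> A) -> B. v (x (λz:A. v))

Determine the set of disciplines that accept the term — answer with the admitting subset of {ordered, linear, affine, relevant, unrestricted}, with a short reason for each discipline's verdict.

admitted by: unrestricted
counts: w: 0, v [bound]: 2, x [bound]: 1, z [bound]: 0
use order (left to right): v, x, v
typing: the term checks, with type (B -> A) -> ((A -> B -> A) -> B) -> A
ordered: ✗ — uses contraction: v ×2; w, z never used (weakening)
linear: ✗ — uses contraction: v ×2; w, z never used (weakening)
affine: ✗ — uses contraction: v ×2
relevant: ✗ — w, z never used (weakening)
unrestricted: ✓ — simply typable at (B -> A) -> ((A -> B -> A) -> B) -> A; W, C, E all held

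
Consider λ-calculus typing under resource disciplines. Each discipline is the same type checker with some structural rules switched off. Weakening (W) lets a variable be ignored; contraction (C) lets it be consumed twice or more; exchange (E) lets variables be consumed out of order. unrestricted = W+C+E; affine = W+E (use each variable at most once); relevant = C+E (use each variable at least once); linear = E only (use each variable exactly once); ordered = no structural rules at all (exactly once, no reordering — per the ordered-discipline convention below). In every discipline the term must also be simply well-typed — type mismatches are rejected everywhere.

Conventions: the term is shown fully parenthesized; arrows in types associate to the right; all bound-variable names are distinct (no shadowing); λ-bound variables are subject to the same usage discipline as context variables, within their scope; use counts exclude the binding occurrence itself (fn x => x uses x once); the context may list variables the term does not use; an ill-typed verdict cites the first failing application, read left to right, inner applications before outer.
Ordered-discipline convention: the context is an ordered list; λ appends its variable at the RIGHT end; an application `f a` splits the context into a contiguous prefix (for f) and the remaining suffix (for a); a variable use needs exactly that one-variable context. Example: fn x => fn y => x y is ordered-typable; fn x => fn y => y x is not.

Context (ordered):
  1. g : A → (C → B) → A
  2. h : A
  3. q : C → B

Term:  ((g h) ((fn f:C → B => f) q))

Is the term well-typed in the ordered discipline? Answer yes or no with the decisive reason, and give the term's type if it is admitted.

yes — g, h, q, f: once each, no exchange needed; term : A
variable uses: g: 1; h: 1; q: 1; f (bound): 1
left-to-right use order: g, h, f, q
typing: well-typed at A
summary: ordered ✓, linear ✓, affine ✓, relevant ✓, unrestricted ✓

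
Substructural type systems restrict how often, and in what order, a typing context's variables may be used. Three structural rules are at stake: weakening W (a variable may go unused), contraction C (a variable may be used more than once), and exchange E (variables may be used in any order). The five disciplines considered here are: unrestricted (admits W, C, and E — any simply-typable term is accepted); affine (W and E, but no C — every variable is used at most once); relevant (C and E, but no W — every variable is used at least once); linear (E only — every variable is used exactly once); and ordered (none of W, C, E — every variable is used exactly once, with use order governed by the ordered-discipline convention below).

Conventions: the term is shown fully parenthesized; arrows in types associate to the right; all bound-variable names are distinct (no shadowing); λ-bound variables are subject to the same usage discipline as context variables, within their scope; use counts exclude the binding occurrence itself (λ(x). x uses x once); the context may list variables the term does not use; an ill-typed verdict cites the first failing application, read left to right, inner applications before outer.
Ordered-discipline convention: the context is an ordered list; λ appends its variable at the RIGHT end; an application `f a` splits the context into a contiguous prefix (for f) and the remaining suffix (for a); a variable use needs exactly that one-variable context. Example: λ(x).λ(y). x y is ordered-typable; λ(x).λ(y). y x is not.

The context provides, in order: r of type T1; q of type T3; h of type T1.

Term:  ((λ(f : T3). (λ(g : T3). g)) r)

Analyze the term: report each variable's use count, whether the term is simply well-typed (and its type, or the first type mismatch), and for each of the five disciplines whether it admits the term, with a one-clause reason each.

usage: r: 1, q: 0, h: 0, f [bound]: 0, g [bound]: 1
uses in reading order: g, r
typing: ill-typed: argument of type T1 where T3 is required
ordered ✗ (a type mismatch blocks all five)
linear ✗ (the type mismatch rejects it)
affine ✗ (not simply typable)
relevant ✗ (fails simple typing)
unrestricted ✗ (a type mismatch blocks all five)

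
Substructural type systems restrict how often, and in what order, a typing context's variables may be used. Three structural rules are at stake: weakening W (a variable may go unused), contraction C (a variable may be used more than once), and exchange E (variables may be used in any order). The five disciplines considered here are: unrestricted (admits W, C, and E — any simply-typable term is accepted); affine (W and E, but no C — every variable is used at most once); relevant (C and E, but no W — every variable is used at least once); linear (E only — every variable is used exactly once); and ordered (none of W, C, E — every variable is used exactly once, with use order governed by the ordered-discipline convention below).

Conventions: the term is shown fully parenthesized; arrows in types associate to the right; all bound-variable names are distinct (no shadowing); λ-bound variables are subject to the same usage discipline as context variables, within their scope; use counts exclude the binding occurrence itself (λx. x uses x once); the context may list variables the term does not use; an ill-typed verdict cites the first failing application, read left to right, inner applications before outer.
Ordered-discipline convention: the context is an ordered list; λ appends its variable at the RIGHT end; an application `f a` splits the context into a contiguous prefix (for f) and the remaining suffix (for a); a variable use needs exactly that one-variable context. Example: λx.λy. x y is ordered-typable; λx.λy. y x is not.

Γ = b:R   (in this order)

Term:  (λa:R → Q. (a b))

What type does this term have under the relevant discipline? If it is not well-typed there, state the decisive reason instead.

term : (R → Q) → Q
usage: b: 1; a (bound): 1
order of uses: a, b
typing: ✓ — (R → Q) → Q
all disciplines: ordered ✗ · linear ✓ · affine ✓ · relevant ✓ · unrestricted ✓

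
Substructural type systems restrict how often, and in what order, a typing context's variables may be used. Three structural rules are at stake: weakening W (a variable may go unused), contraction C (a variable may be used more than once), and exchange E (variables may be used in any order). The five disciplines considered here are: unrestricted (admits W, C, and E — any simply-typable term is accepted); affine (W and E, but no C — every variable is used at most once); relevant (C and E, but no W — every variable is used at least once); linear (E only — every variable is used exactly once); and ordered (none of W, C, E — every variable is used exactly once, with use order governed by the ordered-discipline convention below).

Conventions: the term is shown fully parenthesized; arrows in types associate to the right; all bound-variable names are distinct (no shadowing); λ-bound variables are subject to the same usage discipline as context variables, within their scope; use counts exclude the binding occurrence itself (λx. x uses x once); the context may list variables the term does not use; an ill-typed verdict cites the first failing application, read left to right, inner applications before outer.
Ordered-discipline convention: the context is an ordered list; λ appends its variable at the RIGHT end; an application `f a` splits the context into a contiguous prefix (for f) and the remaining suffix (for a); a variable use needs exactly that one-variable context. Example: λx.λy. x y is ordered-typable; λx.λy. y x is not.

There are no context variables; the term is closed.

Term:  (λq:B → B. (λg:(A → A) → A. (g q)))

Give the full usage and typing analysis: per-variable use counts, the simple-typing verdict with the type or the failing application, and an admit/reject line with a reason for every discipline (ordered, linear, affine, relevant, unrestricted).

use counts: q (λ-bound)=1, g (λ-bound)=1
left-to-right use order: g, q
typing: ill-typed: an application expects A → A but receives B → B
ordered: ✗, not simply typable
linear: ✗, fails simple typing
affine: ✗, a type mismatch blocks all five
relevant: ✗, the type mismatch rejects it
unrestricted: ✗, not simply typable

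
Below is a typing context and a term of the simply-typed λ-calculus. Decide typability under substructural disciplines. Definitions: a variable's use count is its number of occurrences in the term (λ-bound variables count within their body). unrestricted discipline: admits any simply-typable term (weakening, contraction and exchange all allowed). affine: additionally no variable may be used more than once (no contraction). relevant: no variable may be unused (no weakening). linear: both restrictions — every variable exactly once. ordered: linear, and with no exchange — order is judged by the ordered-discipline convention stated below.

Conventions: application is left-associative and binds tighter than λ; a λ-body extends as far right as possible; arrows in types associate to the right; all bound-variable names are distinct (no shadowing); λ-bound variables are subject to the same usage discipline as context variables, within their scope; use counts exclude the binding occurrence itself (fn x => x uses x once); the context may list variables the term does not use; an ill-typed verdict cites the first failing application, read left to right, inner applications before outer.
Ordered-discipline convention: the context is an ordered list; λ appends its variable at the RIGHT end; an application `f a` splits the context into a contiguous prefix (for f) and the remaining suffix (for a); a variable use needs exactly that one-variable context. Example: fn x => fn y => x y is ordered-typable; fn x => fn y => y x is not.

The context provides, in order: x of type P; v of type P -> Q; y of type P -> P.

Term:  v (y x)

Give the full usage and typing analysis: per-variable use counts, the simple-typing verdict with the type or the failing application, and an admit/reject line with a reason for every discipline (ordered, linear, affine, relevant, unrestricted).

variable uses: x: 1, v: 1, y: 1
order of uses: v, y, x
typing: the term checks, with type Q
ordered ✗ (needs exchange: uses follow v, y, x)
linear ✓ (x, v, y: one use apiece)
affine ✓ (none of x, v, y used more than once)
relevant ✓ (none of x, v, y goes unused)
unrestricted ✓ (typability at Q is all that's needed)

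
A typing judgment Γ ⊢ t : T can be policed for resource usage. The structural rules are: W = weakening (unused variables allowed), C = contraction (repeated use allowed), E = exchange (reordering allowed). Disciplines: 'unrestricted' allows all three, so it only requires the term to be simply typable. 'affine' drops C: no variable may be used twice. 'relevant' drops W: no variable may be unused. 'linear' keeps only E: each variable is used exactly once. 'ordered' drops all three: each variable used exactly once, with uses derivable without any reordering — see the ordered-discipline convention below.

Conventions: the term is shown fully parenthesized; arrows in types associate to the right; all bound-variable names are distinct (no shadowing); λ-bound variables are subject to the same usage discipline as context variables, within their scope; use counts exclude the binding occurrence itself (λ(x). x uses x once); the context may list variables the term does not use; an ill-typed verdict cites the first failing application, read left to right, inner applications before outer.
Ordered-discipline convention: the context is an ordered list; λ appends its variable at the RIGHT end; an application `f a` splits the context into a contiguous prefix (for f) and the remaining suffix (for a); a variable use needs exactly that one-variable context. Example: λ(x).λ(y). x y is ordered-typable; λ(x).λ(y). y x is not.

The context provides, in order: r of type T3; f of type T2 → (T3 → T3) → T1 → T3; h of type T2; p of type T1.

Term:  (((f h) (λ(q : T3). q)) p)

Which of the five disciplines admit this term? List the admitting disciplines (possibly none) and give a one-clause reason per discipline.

admitting disciplines: affine, unrestricted
usage: r ×0; f ×1; h ×1; p ×1; q (λ-bound) ×1
order of uses: f, h, q, p
typing: well-typed — term : T3
ordered: ✗, r never used (weakening)
linear: ✗, r never used (weakening)
affine: ✓, r, f, h, p, q: no repeats, contraction unneeded
relevant: ✗, r never used (weakening)
unrestricted: ✓, well-typed at T3; no restrictions here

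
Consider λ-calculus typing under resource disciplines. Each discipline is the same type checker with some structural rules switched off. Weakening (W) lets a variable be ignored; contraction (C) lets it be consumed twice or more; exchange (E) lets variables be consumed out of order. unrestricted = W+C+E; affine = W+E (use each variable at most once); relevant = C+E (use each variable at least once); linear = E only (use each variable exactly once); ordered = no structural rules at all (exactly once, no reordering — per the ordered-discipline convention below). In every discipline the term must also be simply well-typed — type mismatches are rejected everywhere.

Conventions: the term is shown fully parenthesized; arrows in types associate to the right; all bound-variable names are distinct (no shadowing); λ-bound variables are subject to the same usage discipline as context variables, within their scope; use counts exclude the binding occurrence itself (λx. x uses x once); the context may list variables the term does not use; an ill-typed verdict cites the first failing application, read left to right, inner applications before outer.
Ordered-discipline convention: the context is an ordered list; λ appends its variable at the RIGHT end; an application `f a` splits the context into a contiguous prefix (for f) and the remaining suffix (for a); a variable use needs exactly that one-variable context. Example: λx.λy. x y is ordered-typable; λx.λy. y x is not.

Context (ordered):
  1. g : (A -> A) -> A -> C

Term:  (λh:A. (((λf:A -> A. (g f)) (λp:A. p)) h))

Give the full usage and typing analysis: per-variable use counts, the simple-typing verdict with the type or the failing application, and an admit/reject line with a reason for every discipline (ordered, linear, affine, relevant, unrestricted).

counts: g: 1; h (bound): 1; f (bound): 1; p (bound): 1
left-to-right use order: g, f, p, h
typing: ✓ — A -> C
ordered: ✓ — single-use (g, h, f, p), ordered derivation ok
linear: ✓ — g, h, f, p: one use apiece
affine: ✓ — at most one use each (g, h, f, p)
relevant: ✓ — at least one use each (g, h, f, p)
unrestricted: ✓ — typability at A -> C is all that's needed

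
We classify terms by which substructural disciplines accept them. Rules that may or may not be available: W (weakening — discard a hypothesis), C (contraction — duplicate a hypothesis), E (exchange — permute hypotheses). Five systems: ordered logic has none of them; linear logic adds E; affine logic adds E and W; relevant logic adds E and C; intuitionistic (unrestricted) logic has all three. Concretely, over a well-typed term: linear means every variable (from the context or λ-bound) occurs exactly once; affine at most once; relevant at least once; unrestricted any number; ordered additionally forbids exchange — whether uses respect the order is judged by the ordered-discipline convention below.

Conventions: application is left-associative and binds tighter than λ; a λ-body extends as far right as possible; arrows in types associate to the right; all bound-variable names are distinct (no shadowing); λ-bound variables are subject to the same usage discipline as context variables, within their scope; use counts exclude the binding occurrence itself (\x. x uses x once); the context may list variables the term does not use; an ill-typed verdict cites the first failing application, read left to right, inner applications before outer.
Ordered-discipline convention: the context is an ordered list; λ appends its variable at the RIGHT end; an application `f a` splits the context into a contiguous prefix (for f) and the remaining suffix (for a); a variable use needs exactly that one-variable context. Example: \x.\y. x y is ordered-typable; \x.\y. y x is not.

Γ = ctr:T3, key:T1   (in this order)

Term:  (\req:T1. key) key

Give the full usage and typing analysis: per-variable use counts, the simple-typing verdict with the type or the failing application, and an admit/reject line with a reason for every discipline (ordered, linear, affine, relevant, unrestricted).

variable uses: ctr=0; key=2; req (λ-bound)=0
uses in reading order: key, key
typing: ✓ — T1
ordered: ✗, key ×2 used more than once (contraction); unused: ctr, req — weakening required
linear: ✗, key ×2 used more than once (contraction); unused: ctr, req — weakening required
affine: ✗, key ×2 used more than once (contraction)
relevant: ✗, unused: ctr, req — weakening required
unrestricted: ✓, well-typed at T1; no restrictions here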